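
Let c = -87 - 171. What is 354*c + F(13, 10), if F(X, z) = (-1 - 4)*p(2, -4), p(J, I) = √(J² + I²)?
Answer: -91332 - 10*√5 ≈ -91354.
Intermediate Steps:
p(J, I) = √(I² + J²)
c = -258
F(X, z) = -10*√5 (F(X, z) = (-1 - 4)*√((-4)² + 2²) = -5*√(16 + 4) = -10*√5)
354*c + F(13, 10) = 354*(-258) - 10*√5 = -91332 - 10*√5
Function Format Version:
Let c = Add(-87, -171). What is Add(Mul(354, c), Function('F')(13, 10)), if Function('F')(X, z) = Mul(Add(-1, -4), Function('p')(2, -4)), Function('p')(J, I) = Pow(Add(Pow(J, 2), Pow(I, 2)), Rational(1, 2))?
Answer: Add(-91332, Mul(-10, Pow(5, Rational(1, 2)))) ≈ -91354.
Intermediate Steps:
Function('p')(J, I) = Pow(Add(Pow(I, 2), Pow(J, 2)), Rational(1, 2))
c = -258
Function('F')(X, z) = Mul(-10, Pow(5, Rational(1, 2))) (Function('F')(X, z) = Mul(Add(-1, -4), Pow(Add(Pow(-4, 2), Pow(2, 2)), Rational(1, 2))) = Mul(-5, Pow(Add(16, 4), Rational(1, 2))) = Mul(-5, Pow(20, Rational(1, 2))) = Mul(-5, Mul(2, Pow(5, Rational(1, 2)))) = Mul(-10, Pow(5, Rational(1, 2))))
Add(Mul(354, c), Function('F')(13, 10)) = Add(Mul(354, -258), Mul(-10, Pow(5, Rational(1, 2)))) = Add(-91332, Mul(-10, Pow(5, Rational(1, 2))))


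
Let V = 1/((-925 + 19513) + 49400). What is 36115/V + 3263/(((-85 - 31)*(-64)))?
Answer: 18228790270143/7424 ≈ 2.4554e+9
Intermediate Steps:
V = 1/67988 (V = 1/(18588 + 49400) = 1/67988 ≈ 1.4708e-5)
36115/V + 3263/(((-85 - 31)*(-64))) = 36115/(1/67988) + 3263/(((-85 - 31)*(-64))) = 36115*67988 + 3263/((-116*(-64))) = 2455386620 + 3263/7424 = 18228790270143/7424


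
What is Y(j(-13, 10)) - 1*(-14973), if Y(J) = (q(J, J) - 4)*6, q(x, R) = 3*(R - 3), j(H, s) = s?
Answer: 15075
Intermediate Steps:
q(x, R) = -9 + 3*R (q(x, R) = 3*(-3 + R) = -9 + 3*R)
Y(J) = -78 + 18*J (Y(J) = ((-9 + 3*J) - 4)*6 = (-13 + 3*J)*6 = -78 + 18*J)
Y(j(-13, 10)) - 1*(-14973) = (-78 + 18*10) - 1*(-14973) = (-78 + 180) + 14973 = 102 + 14973 = 15075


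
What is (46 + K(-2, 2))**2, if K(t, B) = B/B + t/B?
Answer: 2116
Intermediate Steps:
K(t, B) = 1 + t/B
(46 + K(-2, 2))**2 = (46 + (2 - 2)/2)**2 = (46 + (1/2)*0)**2 = (46 + 0)**2 = 46**2 = 2116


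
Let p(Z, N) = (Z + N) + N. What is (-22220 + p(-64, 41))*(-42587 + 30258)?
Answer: 273728458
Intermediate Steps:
p(Z, N) = Z + 2*N (p(Z, N) = (N + Z) + N = Z + 2*N)
(-22220 + p(-64, 41))*(-42587 + 30258) = (-22220 + (-64 + 2*41))*(-42587 + 30258) = (-22220 + (-64 + 82))*(-12329) = (-22220 + 18)*(-12329) = -22202*(-12329) = 273728458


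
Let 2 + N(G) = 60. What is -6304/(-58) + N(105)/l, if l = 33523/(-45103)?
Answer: 29801250/972167 ≈ 30.654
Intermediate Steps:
l = -33523/45103 (l = 33523*(-1/45103) = -33523/45103 ≈ -0.74325)
N(G) = 58 (N(G) = -2 + 60 = 58)
-6304/(-58) + N(105)/l = -6304/(-58) + 58/(-33523/45103) = -6304*(-1/58) + 58*(-45103/33523) = 3152/29 - 2615974/33523 = 29801250/972167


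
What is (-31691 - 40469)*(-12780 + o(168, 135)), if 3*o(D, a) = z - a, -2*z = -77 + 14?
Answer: 924694320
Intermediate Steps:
z = 63/2 (z = -(-77 + 14)/2 = -½*(-63) = 63/2 ≈ 31.500)
o(D, a) = 21/2 - a/3 (o(D, a) = (63/2 - a)/3 = 21/2 - a/3)
(-31691 - 40469)*(-12780 + o(168, 135)) = (-31691 - 40469)*(-12780 + (21/2 - ⅓*135)) = -72160*(-12780 + (21/2 - 45)) = -72160*(-12780 - 69/2) = -72160*(-25629/2) = 924694320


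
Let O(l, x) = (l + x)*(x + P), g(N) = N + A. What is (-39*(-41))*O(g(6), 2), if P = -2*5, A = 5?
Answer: -166296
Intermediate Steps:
P = -10
g(N) = 5 + N (g(N) = N + 5 = 5 + N)
O(l, x) = (-10 + x)*(l + x) (O(l, x) = (l + x)*(x - 10) = (l + x)*(-10 + x) = (-10 + x)*(l + x))
(-39*(-41))*O(g(6), 2) = (-39*(-41))*(2² - 10*(5 + 6) - 10*2 + (5 + 6)*2) = 1599*(4 - 10*11 - 20 + 11*2) = 1599*(4 - 110 - 20 + 22) = 1599*(-104) = -166296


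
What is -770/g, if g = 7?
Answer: -110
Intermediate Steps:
-770/g = -770/7 = -770*⅐ = -110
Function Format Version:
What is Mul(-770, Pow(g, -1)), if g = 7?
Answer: -110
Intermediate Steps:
Mul(-770, Pow(g, -1)) = Mul(-770, Pow(7, -1)) = Mul(-770, Rational(1, 7)) = -110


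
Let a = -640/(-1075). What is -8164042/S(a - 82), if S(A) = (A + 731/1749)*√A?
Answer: -511660922245*I*√3762930/88833830861 ≈ -11173.0*I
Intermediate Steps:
a = 128/215 (a = -640*(-1/1075) = 128/215 ≈ 0.59535)
S(A) = √A*(731/1749 + A) (S(A) = (A + 731*(1/1749))*√A = (A + 731/1749)*√A = (731/1749 + A)*√A = √A*(731/1749 + A))
-8164042/S(a - 82) = -8164042*1/(√(128/215 - 82)*(731/1749 + (128/215 - 82))) = -8164042*(-I*√3762930/(17502*(731/1749 - 17502/215))) = -8164042*125345*I*√3762930/177667661722 = -511660922245*I*√3762930/88833830861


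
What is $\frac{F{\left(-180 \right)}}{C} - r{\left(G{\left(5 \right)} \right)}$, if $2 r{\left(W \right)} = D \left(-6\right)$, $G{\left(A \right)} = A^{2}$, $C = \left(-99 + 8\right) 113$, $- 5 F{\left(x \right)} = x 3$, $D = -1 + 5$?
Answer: $\frac{123288}{10283} \approx 11.99$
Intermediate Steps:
$D = 4$
$F{\left(x \right)} = - \frac{3 x}{5}$ ($F{\left(x \right)} = - \frac{x 3}{5} = - \frac{3 x}{5}$)
$C = -10283$ ($C = \left(-91\right) 113 = -10283$)
$r{\left(W \right)} = -12$ ($r{\left(W \right)} = \frac{4 \left(-6\right)}{2} = \frac{1}{2} \left(-24\right) = -12$)
$\frac{F{\left(-180 \right)}}{C} - r{\left(G{\left(5 \right)} \right)} = \frac{\left(- \frac{3}{5}\right) \left(-180\right)}{-10283} - -12 = 108 \left(- \frac{1}{10283}\right) + 12 = - \frac{108}{10283} + 12 = \frac{123288}{10283}$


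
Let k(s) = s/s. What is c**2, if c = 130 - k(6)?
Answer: 16641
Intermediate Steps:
k(s) = 1
c = 129 (c = 130 - 1*1 = 130 - 1 = 129)
c**2 = 129**2 = 16641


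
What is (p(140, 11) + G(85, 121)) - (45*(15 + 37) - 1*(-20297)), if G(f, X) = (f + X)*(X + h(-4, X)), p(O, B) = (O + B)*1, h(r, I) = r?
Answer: 1616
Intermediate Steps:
p(O, B) = B + O (p(O, B) = (B + O)*1 = B + O)
G(f, X) = (-4 + X)*(X + f) (G(f, X) = (f + X)*(X - 4) = (X + f)*(-4 + X) = (-4 + X)*(X + f))
(p(140, 11) + G(85, 121)) - (45*(15 + 37) - 1*(-20297)) = ((11 + 140) + (121**2 - 4*121 - 4*85 + 121*85)) - (45*(15 + 37) - 1*(-20297)) = (151 + (14641 - 484 - 340 + 10285)) - (45*52 + 20297) = (151 + 24102) - (2340 + 20297) = 24253 - 1*22637 = 24253 - 22637 = 1616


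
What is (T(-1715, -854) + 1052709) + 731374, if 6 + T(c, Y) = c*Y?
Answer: 3248687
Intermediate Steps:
T(c, Y) = -6 + Y*c (T(c, Y) = -6 + c*Y = -6 + Y*c)
(T(-1715, -854) + 1052709) + 731374 = ((-6 - 854*(-1715)) + 1052709) + 731374 = ((-6 + 1464610) + 1052709) + 731374 = (1464604 + 1052709) + 731374 = 2517313 + 731374 = 3248687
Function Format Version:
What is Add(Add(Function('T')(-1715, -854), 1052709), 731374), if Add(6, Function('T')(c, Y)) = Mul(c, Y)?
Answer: 3248687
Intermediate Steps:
Function('T')(c, Y) = Add(-6, Mul(Y, c)) (Function('T')(c, Y) = Add(-6, Mul(c, Y)) = Add(-6, Mul(Y, c)))
Add(Add(Function('T')(-1715, -854), 1052709), 731374) = Add(Add(Add(-6, Mul(-854, -1715)), 1052709), 731374) = Add(Add(Add(-6, 1464610), 1052709), 731374) = Add(Add(1464604, 1052709), 731374) = Add(2517313, 731374) = 3248687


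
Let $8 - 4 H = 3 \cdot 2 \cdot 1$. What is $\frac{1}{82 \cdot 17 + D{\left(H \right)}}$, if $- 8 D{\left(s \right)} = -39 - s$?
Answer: $\frac{16}{22383} \approx 0.00071483$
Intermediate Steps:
$H = \frac{1}{2}$ ($H = 2 - \frac{3 \cdot 2 \cdot 1}{4} = 2 - \frac{6 \cdot 1}{4} = 2 - \frac{3}{2} = \frac{1}{2} \approx 0.5$)
$D{\left(s \right)} = \frac{39}{8} + \frac{s}{8}$ ($D{\left(s \right)} = - \frac{-39 - s}{8} = \frac{39}{8} + \frac{s}{8}$)
$\frac{1}{82 \cdot 17 + D{\left(H \right)}} = \frac{1}{82 \cdot 17 + \left(\frac{39}{8} + \frac{1}{8} \cdot \frac{1}{2}\right)} = \frac{1}{1394 + \left(\frac{39}{8} + \frac{1}{16}\right)} = \frac{1}{1394 + \frac{79}{16}} = \frac{1}{\frac{22383}{16}} = \frac{16}{22383}$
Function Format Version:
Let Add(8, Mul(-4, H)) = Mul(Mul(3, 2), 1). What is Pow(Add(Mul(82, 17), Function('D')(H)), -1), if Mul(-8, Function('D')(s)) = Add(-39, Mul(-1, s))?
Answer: Rational(16, 22383) ≈ 0.00071483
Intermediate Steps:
H = Rational(1, 2) (H = Add(2, Mul(Rational(-1, 4), Mul(Mul(3, 2), 1))) = Add(2, Mul(Rational(-1, 4), Mul(6, 1))) = Add(2, Mul(Rational(-1, 4), 6)) = Add(2, Rational(-3, 2)) = Rational(1, 2) ≈ 0.50000)
Function('D')(s) = Add(Rational(39, 8), Mul(Rational(1, 8), s)) (Function('D')(s) = Mul(Rational(-1, 8), Add(-39, Mul(-1, s))) = Add(Rational(39, 8), Mul(Rational(1, 8), s)))
Pow(Add(Mul(82, 17), Function('D')(H)), -1) = Pow(Add(Mul(82, 17), Add(Rational(39, 8), Mul(Rational(1, 8), Rational(1, 2)))), -1) = Pow(Add(1394, Add(Rational(39, 8), Rational(1, 16))), -1) = Pow(Add(1394, Rational(79, 16)), -1) = Pow(Rational(22383, 16), -1) = Rational(16, 22383)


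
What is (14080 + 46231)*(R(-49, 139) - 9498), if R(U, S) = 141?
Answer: -564330027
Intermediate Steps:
(14080 + 46231)*(R(-49, 139) - 9498) = (14080 + 46231)*(141 - 9498) = 60311*(-9357) = -564330027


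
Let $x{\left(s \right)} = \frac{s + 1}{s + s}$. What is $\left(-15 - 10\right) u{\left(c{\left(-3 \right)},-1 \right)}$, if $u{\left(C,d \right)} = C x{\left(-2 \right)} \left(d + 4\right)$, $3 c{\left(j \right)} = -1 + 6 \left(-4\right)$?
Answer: $\frac{625}{4} \approx 156.25$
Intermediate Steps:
$c{\left(j \right)} = - \frac{25}{3}$ ($c{\left(j \right)} = \frac{-1 + 6 \left(-4\right)}{3} = \frac{-1 - 24}{3} = \frac{1}{3} \left(-25\right) = - \frac{25}{3}$)
$x{\left(s \right)} = \frac{1 + s}{2 s}$
$u{\left(C,d \right)} = \frac{C \left(4 + d\right)}{4}$ ($u{\left(C,d \right)} = C \frac{1 - 2}{2 \left(-2\right)} \left(d + 4\right) = C \frac{1}{2} \left(- \frac{1}{2}\right) \left(-1\right) \left(4 + d\right) = C \frac{1}{4} \left(4 + d\right) = \frac{C}{4} \left(4 + d\right) = \frac{C \left(4 + d\right)}{4}$)
$\left(-15 - 10\right) u{\left(c{\left(-3 \right)},-1 \right)} = \left(-15 - 10\right) \frac{1}{4} \left(- \frac{25}{3}\right) \left(4 - 1\right) = - 25 \cdot \frac{1}{4} \left(- \frac{25}{3}\right) 3 = \left(-25\right) \left(- \frac{25}{4}\right) = \frac{625}{4}$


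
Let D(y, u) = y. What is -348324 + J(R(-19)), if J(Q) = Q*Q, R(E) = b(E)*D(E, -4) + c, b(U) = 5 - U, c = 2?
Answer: -142208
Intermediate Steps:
R(E) = 2 + E*(5 - E) (R(E) = (5 - E)*E + 2 = E*(5 - E) + 2 = 2 + E*(5 - E))
J(Q) = Q**2
-348324 + J(R(-19)) = -348324 + (2 - 1*(-19)*(-5 - 19))**2 = -348324 + (2 - 1*(-19)*(-24))**2 = -348324 + (2 - 456)**2 = -348324 + (-454)**2 = -348324 + 206116 = -142208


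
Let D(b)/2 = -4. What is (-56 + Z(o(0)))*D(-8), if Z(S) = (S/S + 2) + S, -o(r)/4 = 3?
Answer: 520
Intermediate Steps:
D(b) = -8 (D(b) = 2*(-4) = -8)
o(r) = -12 (o(r) = -4*3 = -12)
Z(S) = 3 + S (Z(S) = (1 + 2) + S = 3 + S)
(-56 + Z(o(0)))*D(-8) = (-56 + (3 - 12))*(-8) = (-56 - 9)*(-8) = -65*(-8) = 520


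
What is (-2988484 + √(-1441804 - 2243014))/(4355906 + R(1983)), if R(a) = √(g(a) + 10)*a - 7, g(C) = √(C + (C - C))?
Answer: -(2988484 - I*√3684818)/(4355899 + 1983*√(10 + √1983)) ≈ -0.68378 + 0.00043921*I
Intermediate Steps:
g(C) = √C (g(C) = √(C + 0) = √C)
R(a) = -7 + a*√(10 + √a) (R(a) = √(√a + 10)*a - 7 = √(10 + √a)*a - 7 = a*√(10 + √a) - 7 = -7 + a*√(10 + √a))
(-2988484 + √(-1441804 - 2243014))/(4355906 + R(1983)) = (-2988484 + √(-1441804 - 2243014))/(4355906 + (-7 + 1983*√(10 + √1983))) = (-2988484 + √(-3684818))/(4355899 + 1983*√(10 + √1983)) = (-2988484 + I*√3684818)/(4355899 + 1983*√(10 + √1983))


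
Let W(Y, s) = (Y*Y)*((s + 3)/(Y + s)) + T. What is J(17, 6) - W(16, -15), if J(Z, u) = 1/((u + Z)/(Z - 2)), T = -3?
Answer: 70740/23 ≈ 3075.7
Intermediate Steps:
J(Z, u) = (-2 + Z)/(Z + u) (J(Z, u) = 1/((Z + u)/(-2 + Z)) = (-2 + Z)/(Z + u))
W(Y, s) = -3 + Y²*(3 + s)/(Y + s) (W(Y, s) = (Y*Y)*((s + 3)/(Y + s)) - 3 = Y²*((3 + s)/(Y + s)) - 3 = Y²*(3 + s)/(Y + s) - 3 = -3 + Y²*(3 + s)/(Y + s))
J(17, 6) - W(16, -15) = (-2 + 17)/(17 + 6) - (-3*16 - 3*(-15) + 3*16² - 15*16²)/(16 - 15) = 15/23 - (-48 + 45 + 3*256 - 15*256)/1 = (1/23)*15 - (-48 + 45 + 768 - 3840) = 15/23 - (-3075) = 15/23 - 1*(-3075) = 15/23 + 3075 = 70740/23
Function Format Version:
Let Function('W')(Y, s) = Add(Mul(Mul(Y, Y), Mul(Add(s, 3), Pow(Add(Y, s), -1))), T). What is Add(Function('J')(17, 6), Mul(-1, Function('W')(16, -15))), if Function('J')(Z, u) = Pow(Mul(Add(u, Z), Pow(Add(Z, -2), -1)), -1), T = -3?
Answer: Rational(70740, 23) ≈ 3075.7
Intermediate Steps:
Function('J')(Z, u) = Mul(Pow(Add(Z, u), -1), Add(-2, Z)) (Function('J')(Z, u) = Pow(Mul(Add(Z, u), Pow(Add(-2, Z), -1)), -1) = Pow(Mul(Pow(Add(-2, Z), -1), Add(Z, u)), -1) = Mul(Pow(Add(Z, u), -1), Add(-2, Z)))
Function('W')(Y, s) = Add(-3, Mul(Pow(Y, 2), Pow(Add(Y, s), -1), Add(3, s))) (Function('W')(Y, s) = Add(Mul(Mul(Y, Y), Mul(Add(s, 3), Pow(Add(Y, s), -1))), -3) = Add(Mul(Pow(Y, 2), Mul(Add(3, s), Pow(Add(Y, s), -1))), -3) = Add(Mul(Pow(Y, 2), Mul(Pow(Add(Y, s), -1), Add(3, s))), -3) = Add(Mul(Pow(Y, 2), Pow(Add(Y, s), -1), Add(3, s)), -3) = Add(-3, Mul(Pow(Y, 2), Pow(Add(Y, s), -1), Add(3, s))))
Add(Function('J')(17, 6), Mul(-1, Function('W')(16, -15))) = Add(Mul(Pow(Add(17, 6), -1), Add(-2, 17)), Mul(-1, Mul(Pow(Add(16, -15), -1), Add(Mul(-3, 16), Mul(-3, -15), Mul(3, Pow(16, 2)), Mul(-15, Pow(16, 2)))))) = Add(Mul(Pow(23, -1), 15), Mul(-1, Mul(Pow(1, -1), Add(-48, 45, Mul(3, 256), Mul(-15, 256))))) = Add(Mul(Rational(1, 23), 15), Mul(-1, Mul(1, Add(-48, 45, 768, -3840)))) = Add(Rational(15, 23), Mul(-1, Mul(1, -3075))) = Add(Rational(15, 23), Mul(-1, -3075)) = Add(Rational(15, 23), 3075) = Rational(70740, 23)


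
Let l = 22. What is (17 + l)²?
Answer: 1521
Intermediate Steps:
(17 + l)² = (17 + 22)² = 39² = 1521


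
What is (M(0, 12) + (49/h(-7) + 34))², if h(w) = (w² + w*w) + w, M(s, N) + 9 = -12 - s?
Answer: 30976/169 ≈ 183.29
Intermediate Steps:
M(s, N) = -21 - s (M(s, N) = -9 + (-12 - s) = -21 - s)
h(w) = w + 2*w² (h(w) = (w² + w²) + w = 2*w² + w = w + 2*w²)
(M(0, 12) + (49/h(-7) + 34))² = ((-21 - 1*0) + (49/((-7*(1 + 2*(-7)))) + 34))² = ((-21 + 0) + (49/((-7*(1 - 14))) + 34))² = (-21 + (49/((-7*(-13))) + 34))² = (-21 + (49/91 + 34))² = (-21 + (49*(1/91) + 34))² = (-21 + (7/13 + 34))² = (-21 + 449/13)² = (176/13)² = 30976/169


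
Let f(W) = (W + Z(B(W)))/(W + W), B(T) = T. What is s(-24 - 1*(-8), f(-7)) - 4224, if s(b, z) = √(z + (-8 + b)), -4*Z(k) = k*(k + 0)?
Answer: -4224 + I*√362/4 ≈ -4224.0 + 4.7566*I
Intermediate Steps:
Z(k) = -k²/4 (Z(k) = -k*(k + 0)/4 = -k*k/4 = -k²/4)
f(W) = (W - W²/4)/(2*W) (f(W) = (W - W²/4)/(W + W) = (W - W²/4)/((2*W)) = (W - W²/4)*(1/(2*W)) = (W - W²/4)/(2*W))
s(b, z) = √(-8 + b + z)
s(-24 - 1*(-8), f(-7)) - 4224 = √(-8 + (-24 - 1*(-8)) + (½ - ⅛*(-7))) - 4224 = √(-8 + (-24 + 8) + (½ + 7/8)) - 4224 = √(-8 - 16 + 11/8) - 4224 = √(-181/8) - 4224 = I*√362/4 - 4224 = -4224 + I*√362/4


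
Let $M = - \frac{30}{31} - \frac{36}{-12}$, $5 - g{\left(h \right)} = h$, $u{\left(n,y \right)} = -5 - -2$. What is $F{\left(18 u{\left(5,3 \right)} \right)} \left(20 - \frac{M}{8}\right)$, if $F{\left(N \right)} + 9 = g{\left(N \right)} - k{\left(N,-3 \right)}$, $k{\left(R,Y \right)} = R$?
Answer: $\frac{63661}{31} \approx 2053.6$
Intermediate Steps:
$u{\left(n,y \right)} = -3$ ($u{\left(n,y \right)} = -5 + 2 = -3$)
$g{\left(h \right)} = 5 - h$
$M = \frac{63}{31}$ ($M = \left(-30\right) \frac{1}{31} - -3 = - \frac{30}{31} + 3 = \frac{63}{31} \approx 2.0323$)
$F{\left(N \right)} = -4 - 2 N$ ($F{\left(N \right)} = -9 - \left(-5 + 2 N\right) = -4 - 2 N$)
$F{\left(18 u{\left(5,3 \right)} \right)} \left(20 - \frac{M}{8}\right) = \left(-4 - 2 \cdot 18 \left(-3\right)\right) \left(20 - \frac{63}{31 \cdot 8}\right) = \left(-4 - -108\right) \left(20 - \frac{63}{31} \cdot \frac{1}{8}\right) = \left(-4 + 108\right) \left(20 - \frac{63}{248}\right) = 104 \left(20 - \frac{63}{248}\right) = 104 \cdot \frac{4897}{248} = \frac{63661}{31}$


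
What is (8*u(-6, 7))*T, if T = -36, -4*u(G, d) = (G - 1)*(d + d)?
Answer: -7056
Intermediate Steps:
u(G, d) = -d*(-1 + G)/2 (u(G, d) = -(G - 1)*(d + d)/4 = -(-1 + G)*2*d/4 = -d*(-1 + G)/2)
(8*u(-6, 7))*T = (8*((½)*7*(1 - 1*(-6))))*(-36) = (8*((½)*7*(1 + 6)))*(-36) = (8*((½)*7*7))*(-36) = (8*(49/2))*(-36) = 196*(-36) = -7056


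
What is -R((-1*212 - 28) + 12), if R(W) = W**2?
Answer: -51984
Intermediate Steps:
-R((-1*212 - 28) + 12) = -((-1*212 - 28) + 12)**2 = -((-212 - 28) + 12)**2 = -(-240 + 12)**2 = -1*(-228)**2 = -1*51984 = -51984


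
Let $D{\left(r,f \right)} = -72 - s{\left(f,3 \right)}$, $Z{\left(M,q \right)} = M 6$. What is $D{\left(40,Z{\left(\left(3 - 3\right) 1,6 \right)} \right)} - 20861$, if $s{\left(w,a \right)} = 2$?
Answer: $-20935$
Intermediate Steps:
$Z{\left(M,q \right)} = 6 M$
$D{\left(r,f \right)} = -74$ ($D{\left(r,f \right)} = -72 - 2 = -74$)
$D{\left(40,Z{\left(\left(3 - 3\right) 1,6 \right)} \right)} - 20861 = -74 - 20861 = -20935$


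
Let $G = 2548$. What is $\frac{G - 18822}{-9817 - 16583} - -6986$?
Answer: $\frac{92223337}{13200} \approx 6986.6$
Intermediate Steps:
$\frac{G - 18822}{-9817 - 16583} - -6986 = \frac{2548 - 18822}{-9817 - 16583} - -6986 = - \frac{16274}{-26400} + 6986 = \left(-16274\right) \left(- \frac{1}{26400}\right) + 6986 = \frac{8137}{13200} + 6986 = \frac{92223337}{13200}$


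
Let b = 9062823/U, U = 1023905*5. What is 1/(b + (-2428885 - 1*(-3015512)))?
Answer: 5119525/3003260654998 ≈ 1.7047e-6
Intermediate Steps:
U = 5119525
b = 9062823/5119525 ≈ 1.7702
1/(b + (-2428885 - 1*(-3015512))) = 1/(9062823/5119525 + (-2428885 - 1*(-3015512))) = 1/(9062823/5119525 + (-2428885 + 3015512)) = 1/(9062823/5119525 + 586627) = 1/(3003260654998/5119525) = 5119525/3003260654998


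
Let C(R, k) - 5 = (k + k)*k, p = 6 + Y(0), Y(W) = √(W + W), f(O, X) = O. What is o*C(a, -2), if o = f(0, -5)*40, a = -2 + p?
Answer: 0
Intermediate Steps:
Y(W) = √2*√W (Y(W) = √(2*W) = √2*√W)
p = 6 (p = 6 + √2*√0 = 6 + √2*0 = 6 + 0 = 6)
a = 4 (a = -2 + 6 = 4)
o = 0 (o = 0*40 = 0)
C(R, k) = 5 + 2*k² (C(R, k) = 5 + (k + k)*k = 5 + (2*k)*k = 5 + 2*k²)
o*C(a, -2) = 0*(5 + 2*(-2)²) = 0*(5 + 2*4) = 0*(5 + 8) = 0*13 = 0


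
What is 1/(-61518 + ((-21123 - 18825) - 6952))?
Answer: -1/108418 ≈ -9.2236e-6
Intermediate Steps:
1/(-61518 + ((-21123 - 18825) - 6952)) = 1/(-61518 + (-39948 - 6952)) = 1/(-61518 - 46900) = 1/(-108418) = -1/108418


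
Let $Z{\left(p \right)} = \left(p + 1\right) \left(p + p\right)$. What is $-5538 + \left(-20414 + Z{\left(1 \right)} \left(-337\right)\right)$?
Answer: $-27300$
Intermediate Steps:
$Z{\left(p \right)} = 2 p \left(1 + p\right)$ ($Z{\left(p \right)} = \left(1 + p\right) 2 p = 2 p \left(1 + p\right)$)
$-5538 + \left(-20414 + Z{\left(1 \right)} \left(-337\right)\right) = -5538 - \left(20414 - 2 \cdot 1 \left(1 + 1\right) \left(-337\right)\right) = -5538 - \left(20414 - 2 \cdot 1 \cdot 2 \left(-337\right)\right) = -5538 + \left(-20414 + 4 \left(-337\right)\right) = -5538 - 21762 = -27300$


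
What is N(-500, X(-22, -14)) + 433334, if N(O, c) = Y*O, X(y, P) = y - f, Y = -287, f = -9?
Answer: 576834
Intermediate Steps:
X(y, P) = 9 + y (X(y, P) = y - 1*(-9) = y + 9 = 9 + y)
N(O, c) = -287*O
N(-500, X(-22, -14)) + 433334 = -287*(-500) + 433334 = 143500 + 433334 = 576834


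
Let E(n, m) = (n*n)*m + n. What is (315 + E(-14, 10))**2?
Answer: 5112121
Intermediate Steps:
E(n, m) = n + m*n**2 (E(n, m) = n**2*m + n = m*n**2 + n = n + m*n**2)
(315 + E(-14, 10))**2 = (315 - 14*(1 + 10*(-14)))**2 = (315 - 14*(1 - 140))**2 = (315 - 14*(-139))**2 = (315 + 1946)**2 = 2261**2 = 5112121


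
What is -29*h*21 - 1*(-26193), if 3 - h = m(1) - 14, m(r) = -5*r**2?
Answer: 12795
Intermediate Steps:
h = 22 (h = 3 - (-5*1**2 - 14) = 3 - (-5*1 - 14) = 3 - (-5 - 14) = 3 - 1*(-19) = 3 + 19 = 22)
-29*h*21 - 1*(-26193) = -29*22*21 - 1*(-26193) = -638*21 + 26193 = -13398 + 26193 = 12795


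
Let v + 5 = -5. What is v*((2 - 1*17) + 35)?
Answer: -200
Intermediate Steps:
v = -10 (v = -5 - 5 = -10)
v*((2 - 1*17) + 35) = -10*((2 - 1*17) + 35) = -10*((2 - 17) + 35) = -10*(-15 + 35) = -10*20 = -200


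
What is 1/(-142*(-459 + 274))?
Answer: 1/26270 ≈ 3.8066e-5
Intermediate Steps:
1/(-142*(-459 + 274)) = 1/(-142*(-185)) = 1/26270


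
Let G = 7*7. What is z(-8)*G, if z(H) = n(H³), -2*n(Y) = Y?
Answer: 12544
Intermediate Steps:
n(Y) = -Y/2
z(H) = -H³/2
G = 49
z(-8)*G = -½*(-8)³*49 = -½*(-512)*49 = 256*49 = 12544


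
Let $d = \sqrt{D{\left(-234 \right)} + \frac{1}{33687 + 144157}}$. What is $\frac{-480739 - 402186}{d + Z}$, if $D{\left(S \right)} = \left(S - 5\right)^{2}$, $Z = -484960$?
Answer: $\frac{3045993289118080}{1673057787148931} + \frac{353170 \sqrt{18066508824185}}{1673057787148931} \approx 1.8215$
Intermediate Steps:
$D{\left(S \right)} = \left(-5 + S\right)^{2}$ ($D{\left(S \right)} = \left(S - 5\right)^{2} = \left(-5 + S\right)^{2}$)
$d = \frac{5 \sqrt{18066508824185}}{88922}$ ($d = \sqrt{\left(-5 - 234\right)^{2} + \frac{1}{33687 + 144157}} = \sqrt{\left(-239\right)^{2} + \frac{1}{177844}} = \sqrt{57121 + \frac{1}{177844}} = \sqrt{\frac{10158627125}{177844}} = \frac{5 \sqrt{18066508824185}}{88922} \approx 239.0$)
$\frac{-480739 - 402186}{d + Z} = \frac{-480739 - 402186}{\frac{5 \sqrt{18066508824185}}{88922} - 484960} = - \frac{882925}{-484960 + \frac{5 \sqrt{18066508824185}}{88922}}$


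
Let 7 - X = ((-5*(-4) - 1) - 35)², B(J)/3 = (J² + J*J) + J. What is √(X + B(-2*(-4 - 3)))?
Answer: √969 ≈ 31.129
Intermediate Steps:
B(J) = 3*J + 6*J² (B(J) = 3*((J² + J*J) + J) = 3*((J² + J²) + J) = 3*(2*J² + J) = 3*(J + 2*J²) = 3*J + 6*J²)
X = -249 (X = 7 - ((-5*(-4) - 1) - 35)² = 7 - ((20 - 1) - 35)² = 7 - (19 - 35)² = 7 - 1*(-16)² = 7 - 1*256 = 7 - 256 = -249)
√(X + B(-2*(-4 - 3))) = √(-249 + 3*(-2*(-4 - 3))*(1 + 2*(-2*(-4 - 3)))) = √(-249 + 3*(-2*(-7))*(1 + 2*(-2*(-7)))) = √(-249 + 3*14*(1 + 2*14)) = √(-249 + 3*14*(1 + 28)) = √(-249 + 3*14*29) = √(-249 + 1218) = √969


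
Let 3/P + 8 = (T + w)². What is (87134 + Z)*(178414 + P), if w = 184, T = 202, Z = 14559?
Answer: 2703157059244255/148988 ≈ 1.8143e+10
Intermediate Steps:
P = 3/148988 (P = 3/(-8 + (202 + 184)²) = 3/(-8 + 386²) = 3/(-8 + 148996) = 3/148988 ≈ 2.0136e-5)
(87134 + Z)*(178414 + P) = (87134 + 14559)*(178414 + 3/148988) = 101693*(26581545035/148988) = 2703157059244255/148988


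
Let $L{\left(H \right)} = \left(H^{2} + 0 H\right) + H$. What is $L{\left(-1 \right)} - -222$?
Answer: $222$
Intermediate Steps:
$L{\left(H \right)} = H + H^{2}$ ($L{\left(H \right)} = \left(H^{2} + 0\right) + H = H^{2} + H = H + H^{2}$)
$L{\left(-1 \right)} - -222 = - (1 - 1) - -222 = \left(-1\right) 0 + 222 = 0 + 222 = 222$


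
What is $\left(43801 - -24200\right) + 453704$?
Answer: $521705$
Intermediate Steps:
$\left(43801 - -24200\right) + 453704 = \left(43801 + 24200\right) + 453704 = 68001 + 453704 = 521705$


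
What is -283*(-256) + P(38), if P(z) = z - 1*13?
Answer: 72473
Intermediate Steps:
P(z) = -13 + z (P(z) = z - 13 = -13 + z)
-283*(-256) + P(38) = -283*(-256) + (-13 + 38) = 72448 + 25 = 72473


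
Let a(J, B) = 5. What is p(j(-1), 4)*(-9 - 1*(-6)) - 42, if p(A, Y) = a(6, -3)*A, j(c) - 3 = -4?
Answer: -27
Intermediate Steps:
j(c) = -1 (j(c) = 3 - 4 = -1)
p(A, Y) = 5*A
p(j(-1), 4)*(-9 - 1*(-6)) - 42 = (5*(-1))*(-9 - 1*(-6)) - 42 = -5*(-9 + 6) - 42 = -5*(-3) - 42 = 15 - 42 = -27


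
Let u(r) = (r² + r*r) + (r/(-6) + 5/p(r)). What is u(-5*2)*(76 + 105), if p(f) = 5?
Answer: 110048/3 ≈ 36683.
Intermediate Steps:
u(r) = 1 + 2*r² - r/6 (u(r) = (r² + r*r) + (r/(-6) + 5/5) = (r² + r²) + (r*(-⅙) + 5*(⅕)) = 2*r² + (-r/6 + 1) = 2*r² + (1 - r/6) = 1 + 2*r² - r/6)
u(-5*2)*(76 + 105) = (1 + 2*(-5*2)² - (-5)*2/6)*(76 + 105) = (1 + 2*(-10)² - ⅙*(-10))*181 = (1 + 2*100 + 5/3)*181 = (1 + 200 + 5/3)*181 = (608/3)*181 = 110048/3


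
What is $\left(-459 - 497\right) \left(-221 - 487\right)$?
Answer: $676848$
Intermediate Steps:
$\left(-459 - 497\right) \left(-221 - 487\right) = \left(-459 - 497\right) \left(-708\right) = \left(-956\right) \left(-708\right) = 676848$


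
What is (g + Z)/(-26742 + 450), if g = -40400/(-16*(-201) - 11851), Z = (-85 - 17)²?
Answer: -4493947/11351571 ≈ -0.39589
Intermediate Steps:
Z = 10404 (Z = (-102)² = 10404)
g = 8080/1727 (g = -40400/(3216 - 11851) = -40400/(-8635) = -40400*(-1/8635) = 8080/1727 ≈ 4.6786)
(g + Z)/(-26742 + 450) = (8080/1727 + 10404)/(-26742 + 450) = (17975788/1727)/(-26292) = (17975788/1727)*(-1/26292) = -4493947/11351571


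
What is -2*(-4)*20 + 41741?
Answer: 41901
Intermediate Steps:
-2*(-4)*20 + 41741 = 8*20 + 41741 = 160 + 41741 = 41901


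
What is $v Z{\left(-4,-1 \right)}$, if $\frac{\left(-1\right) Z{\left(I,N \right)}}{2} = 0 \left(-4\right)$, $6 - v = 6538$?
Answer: $0$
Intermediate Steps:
$v = -6532$ ($v = 6 - 6538 = -6532$)
$Z{\left(I,N \right)} = 0$ ($Z{\left(I,N \right)} = - 2 \cdot 0 \left(-4\right) = \left(-2\right) 0 = 0$)
$v Z{\left(-4,-1 \right)} = \left(-6532\right) 0 = 0$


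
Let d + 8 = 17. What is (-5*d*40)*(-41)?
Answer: 73800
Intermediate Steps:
d = 9 (d = -8 + 17 = 9)
(-5*d*40)*(-41) = (-5*9*40)*(-41) = -45*40*(-41) = -1800*(-41) = 73800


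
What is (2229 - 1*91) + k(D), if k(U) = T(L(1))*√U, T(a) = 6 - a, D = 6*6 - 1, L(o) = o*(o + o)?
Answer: 2138 + 4*√35 ≈ 2161.7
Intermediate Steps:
L(o) = 2*o² (L(o) = o*(2*o) = 2*o²)
D = 35 (D = 36 - 1 = 35)
k(U) = 4*√U (k(U) = (6 - 2*1²)*√U = (6 - 2)*√U = 4*√U)
(2229 - 1*91) + k(D) = (2229 - 1*91) + 4*√35 = (2229 - 91) + 4*√35 = 2138 + 4*√35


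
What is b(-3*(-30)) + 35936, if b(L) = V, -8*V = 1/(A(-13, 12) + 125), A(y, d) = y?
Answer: 32198655/896 ≈ 35936.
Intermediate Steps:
V = -1/896 (V = -1/(8*(-13 + 125)) = -1/8/112 = -1/8*1/112 = -1/896 ≈ -0.0011161)
b(L) = -1/896
b(-3*(-30)) + 35936 = -1/896 + 35936 = 32198655/896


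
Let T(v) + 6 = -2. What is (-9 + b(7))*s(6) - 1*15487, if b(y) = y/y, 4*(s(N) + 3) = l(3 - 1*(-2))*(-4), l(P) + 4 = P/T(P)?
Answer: -15500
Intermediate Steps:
T(v) = -8 (T(v) = -6 - 2 = -8)
l(P) = -4 - P/8 (l(P) = -4 + P/(-8) = -4 + P*(-⅛) = -4 - P/8)
s(N) = 13/8 (s(N) = -3 + ((-4 - (3 - 1*(-2))/8)*(-4))/4 = -3 + ((-4 - (3 + 2)/8)*(-4))/4 = -3 + ((-4 - ⅛*5)*(-4))/4 = -3 + ((-4 - 5/8)*(-4))/4 = -3 + (-37/8*(-4))/4 = -3 + (¼)*(37/2) = -3 + 37/8 = 13/8)
b(y) = 1
(-9 + b(7))*s(6) - 1*15487 = (-9 + 1)*(13/8) - 1*15487 = -8*13/8 - 15487 = -13 - 15487 = -15500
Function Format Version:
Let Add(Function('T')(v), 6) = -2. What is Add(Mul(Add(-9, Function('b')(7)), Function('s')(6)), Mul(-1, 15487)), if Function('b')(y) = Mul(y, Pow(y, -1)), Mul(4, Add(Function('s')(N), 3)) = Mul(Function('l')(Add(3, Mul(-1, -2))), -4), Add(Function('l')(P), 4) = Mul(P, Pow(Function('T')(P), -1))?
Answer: -15500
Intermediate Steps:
Function('T')(v) = -8 (Function('T')(v) = Add(-6, -2) = -8)
Function('l')(P) = Add(-4, Mul(Rational(-1, 8), P)) (Function('l')(P) = Add(-4, Mul(P, Pow(-8, -1))) = Add(-4, Mul(P, Rational(-1, 8))) = Add(-4, Mul(Rational(-1, 8), P)))
Function('s')(N) = Rational(13, 8) (Function('s')(N) = Add(-3, Mul(Rational(1, 4), Mul(Add(-4, Mul(Rational(-1, 8), Add(3, Mul(-1, -2)))), -4))) = Add(-3, Mul(Rational(1, 4), Mul(Add(-4, Mul(Rational(-1, 8), Add(3, 2))), -4))) = Add(-3, Mul(Rational(1, 4), Mul(Add(-4, Mul(Rational(-1, 8), 5)), -4))) = Add(-3, Mul(Rational(1, 4), Mul(Add(-4, Rational(-5, 8)), -4))) = Add(-3, Mul(Rational(1, 4), Mul(Rational(-37, 8), -4))) = Add(-3, Mul(Rational(1, 4), Rational(37, 2))) = Add(-3, Rational(37, 8)) = Rational(13, 8))
Function('b')(y) = 1
Add(Mul(Add(-9, Function('b')(7)), Function('s')(6)), Mul(-1, 15487)) = Add(Mul(Add(-9, 1), Rational(13, 8)), Mul(-1, 15487)) = Add(Mul(-8, Rational(13, 8)), -15487) = Add(-13, -15487) = -15500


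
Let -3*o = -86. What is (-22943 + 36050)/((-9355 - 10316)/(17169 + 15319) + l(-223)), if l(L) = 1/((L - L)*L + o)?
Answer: -6103423096/265707 ≈ -22971.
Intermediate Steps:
o = 86/3 (o = -⅓*(-86) = 86/3 ≈ 28.667)
l(L) = 3/86 (l(L) = 1/((L - L)*L + 86/3) = 1/(0*L + 86/3) = 1/(0 + 86/3) = 1/(86/3) = 3/86)
(-22943 + 36050)/((-9355 - 10316)/(17169 + 15319) + l(-223)) = (-22943 + 36050)/((-9355 - 10316)/(17169 + 15319) + 3/86) = 13107/(-19671/32488 + 3/86) = 13107/(-797121/1396984) = 13107*(-1396984/797121) = -6103423096/265707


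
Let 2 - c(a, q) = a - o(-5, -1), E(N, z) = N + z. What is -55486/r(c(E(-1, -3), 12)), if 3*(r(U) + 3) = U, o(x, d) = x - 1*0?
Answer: 83229/4 ≈ 20807.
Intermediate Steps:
o(x, d) = x (o(x, d) = x + 0 = x)
c(a, q) = -3 - a (c(a, q) = 2 - (a - 1*(-5)) = 2 - (a + 5) = 2 - (5 + a) = 2 + (-5 - a) = -3 - a)
r(U) = -3 + U/3
-55486/r(c(E(-1, -3), 12)) = -55486/(-3 + (-3 - (-1 - 3))/3) = -55486/(-3 + (-3 - 1*(-4))/3) = -55486/(-3 + (-3 + 4)/3) = -55486/(-3 + (⅓)*1) = -55486/(-3 + ⅓) = -55486/(-8/3) = -55486*(-3/8) = 83229/4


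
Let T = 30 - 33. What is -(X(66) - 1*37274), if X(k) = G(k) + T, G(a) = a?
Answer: 37211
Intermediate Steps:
T = -3
X(k) = -3 + k (X(k) = k - 3 = -3 + k)
-(X(66) - 1*37274) = -((-3 + 66) - 1*37274) = -(63 - 37274) = -1*(-37211) = 37211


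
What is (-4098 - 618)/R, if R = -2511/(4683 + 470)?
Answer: 2700172/279 ≈ 9678.0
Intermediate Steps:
R = -2511/5153 ≈ -0.48729
(-4098 - 618)/R = (-4098 - 618)/(-2511/5153) = -4716*(-5153/2511) = 2700172/279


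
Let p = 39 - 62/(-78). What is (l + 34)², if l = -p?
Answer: 51076/1521 ≈ 33.581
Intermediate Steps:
p = 1552/39 (p = 39 - 62*(-1)/78 = 39 - 1*(-31/39) = 39 + 31/39 = 1552/39 ≈ 39.795)
l = -1552/39 (l = -1*1552/39 = -1552/39 ≈ -39.795)
(l + 34)² = (-1552/39 + 34)² = (-226/39)² = 51076/1521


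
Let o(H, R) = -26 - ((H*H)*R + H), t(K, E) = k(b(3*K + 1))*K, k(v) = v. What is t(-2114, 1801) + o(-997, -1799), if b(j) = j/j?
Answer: 1788221048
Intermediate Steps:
b(j) = 1
t(K, E) = K (t(K, E) = 1*K = K)
o(H, R) = -26 - H - R*H² (o(H, R) = -26 - (H²*R + H) = -26 - (R*H² + H) = -26 - (H + R*H²) = -26 + (-H - R*H²) = -26 - H - R*H²)
t(-2114, 1801) + o(-997, -1799) = -2114 + (-26 - 1*(-997) - 1*(-1799)*(-997)²) = -2114 + (-26 + 997 - 1*(-1799)*994009) = -2114 + (-26 + 997 + 1788222191) = -2114 + 1788223162 = 1788221048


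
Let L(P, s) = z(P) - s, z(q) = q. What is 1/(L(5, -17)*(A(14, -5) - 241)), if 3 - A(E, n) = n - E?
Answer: -1/4818 ≈ -0.00020756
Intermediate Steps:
L(P, s) = P - s
A(E, n) = 3 + E - n (A(E, n) = 3 - (n - E) = 3 + (E - n) = 3 + E - n)
1/(L(5, -17)*(A(14, -5) - 241)) = 1/((5 - 1*(-17))*((3 + 14 - 1*(-5)) - 241)) = 1/((5 + 17)*((3 + 14 + 5) - 241)) = 1/(22*(22 - 241)) = 1/(22*(-219)) = 1/(-4818) = -1/4818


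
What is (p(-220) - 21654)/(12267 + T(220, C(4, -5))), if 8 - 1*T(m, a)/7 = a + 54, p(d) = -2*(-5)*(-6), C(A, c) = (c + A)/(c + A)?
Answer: -231/127 ≈ -1.8189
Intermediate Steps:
C(A, c) = 1 (C(A, c) = (A + c)/(A + c) = 1)
p(d) = -60 (p(d) = 10*(-6) = -60)
T(m, a) = -322 - 7*a (T(m, a) = 56 - 7*(a + 54) = 56 - 7*(54 + a) = 56 + (-378 - 7*a) = -322 - 7*a)
(p(-220) - 21654)/(12267 + T(220, C(4, -5))) = (-60 - 21654)/(12267 + (-322 - 7*1)) = -21714/(12267 + (-322 - 7)) = -21714/(12267 - 329) = -21714/11938 = -21714*1/11938 = -231/127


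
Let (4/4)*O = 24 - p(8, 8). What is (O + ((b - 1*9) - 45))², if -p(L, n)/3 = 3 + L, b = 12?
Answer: 225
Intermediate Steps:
p(L, n) = -9 - 3*L (p(L, n) = -3*(3 + L) = -9 - 3*L)
O = 57 (O = 24 - (-9 - 3*8) = 24 - (-9 - 24) = 24 - 1*(-33) = 24 + 33 = 57)
(O + ((b - 1*9) - 45))² = (57 + ((12 - 1*9) - 45))² = (57 + ((12 - 9) - 45))² = (57 + (3 - 45))² = (57 - 42)² = 15² = 225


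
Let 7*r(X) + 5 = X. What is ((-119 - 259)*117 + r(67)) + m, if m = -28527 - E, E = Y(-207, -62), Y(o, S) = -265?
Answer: -507354/7 ≈ -72479.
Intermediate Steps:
E = -265
r(X) = -5/7 + X/7
m = -28262 (m = -28527 - 1*(-265) = -28527 + 265 = -28262)
((-119 - 259)*117 + r(67)) + m = ((-119 - 259)*117 + (-5/7 + (⅐)*67)) - 28262 = (-378*117 + (-5/7 + 67/7)) - 28262 = (-44226 + 62/7) - 28262 = -309520/7 - 28262 = -507354/7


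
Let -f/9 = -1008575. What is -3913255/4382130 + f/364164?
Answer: 1278409809631/53193799644 ≈ 24.033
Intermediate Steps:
f = 9077175 (f = -9*(-1008575) = 9077175)
-3913255/4382130 + f/364164 = -3913255/4382130 + 9077175/364164 = -3913255*1/4382130 + 9077175*(1/364164) = -782651/876426 + 3025725/121388 = 1278409809631/53193799644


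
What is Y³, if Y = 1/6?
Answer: 1/216 ≈ 0.0046296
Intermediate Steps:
Y = ⅙ ≈ 0.16667
Y³ = (⅙)³ = 1/216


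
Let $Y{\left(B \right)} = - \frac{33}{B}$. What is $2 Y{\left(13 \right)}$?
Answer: $- \frac{66}{13} \approx -5.0769$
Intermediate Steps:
$2 Y{\left(13 \right)} = 2 \left(- \frac{33}{13}\right) = - \frac{66}{13}$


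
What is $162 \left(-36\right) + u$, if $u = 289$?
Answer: $-5543$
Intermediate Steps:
$162 \left(-36\right) + u = 162 \left(-36\right) + 289 = -5832 + 289 = -5543$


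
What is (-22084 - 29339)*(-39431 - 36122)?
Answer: 3885161919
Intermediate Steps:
(-22084 - 29339)*(-39431 - 36122) = -51423*(-75553) = 3885161919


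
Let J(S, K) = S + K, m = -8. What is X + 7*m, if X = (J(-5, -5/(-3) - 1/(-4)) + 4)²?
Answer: -7943/144 ≈ -55.160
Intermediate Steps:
J(S, K) = K + S
X = 121/144 (X = (((-5/(-3) - 1/(-4)) - 5) + 4)² = (((-5*(-⅓) - 1*(-¼)) - 5) + 4)² = (((5/3 + ¼) - 5) + 4)² = ((23/12 - 5) + 4)² = (-37/12 + 4)² = (11/12)² = 121/144 ≈ 0.84028)
X + 7*m = 121/144 + 7*(-8) = 121/144 - 56 = -7943/144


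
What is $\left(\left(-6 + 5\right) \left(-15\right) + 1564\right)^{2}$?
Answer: $2493241$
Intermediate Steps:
$\left(\left(-6 + 5\right) \left(-15\right) + 1564\right)^{2} = \left(\left(-1\right) \left(-15\right) + 1564\right)^{2} = \left(15 + 1564\right)^{2} = 1579^{2} = 2493241$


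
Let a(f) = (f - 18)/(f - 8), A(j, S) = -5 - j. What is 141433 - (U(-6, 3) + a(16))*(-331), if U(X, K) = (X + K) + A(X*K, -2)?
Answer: 578641/4 ≈ 1.4466e+5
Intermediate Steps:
U(X, K) = -5 + K + X - K*X (U(X, K) = (X + K) + (-5 - X*K) = (K + X) + (-5 - K*X) = -5 + K + X - K*X)
a(f) = (-18 + f)/(-8 + f)
141433 - (U(-6, 3) + a(16))*(-331) = 141433 - ((-5 + 3 - 6 - 1*3*(-6)) + (-18 + 16)/(-8 + 16))*(-331) = 141433 - ((-5 + 3 - 6 + 18) - 2/8)*(-331) = 141433 - (10 + (⅛)*(-2))*(-331) = 141433 - (10 - ¼)*(-331) = 141433 - 39*(-331)/4 = 141433 - 1*(-12909/4) = 141433 + 12909/4 = 578641/4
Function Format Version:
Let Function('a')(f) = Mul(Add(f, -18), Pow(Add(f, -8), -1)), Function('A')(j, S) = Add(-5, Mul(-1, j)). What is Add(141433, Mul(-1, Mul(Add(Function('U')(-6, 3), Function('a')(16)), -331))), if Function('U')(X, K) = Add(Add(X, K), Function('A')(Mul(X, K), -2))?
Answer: Rational(578641, 4) ≈ 1.4466e+5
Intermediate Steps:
Function('U')(X, K) = Add(-5, K, X, Mul(-1, K, X)) (Function('U')(X, K) = Add(Add(X, K), Add(-5, Mul(-1, Mul(X, K)))) = Add(Add(K, X), Add(-5, Mul(-1, Mul(K, X)))) = Add(Add(K, X), Add(-5, Mul(-1, K, X))) = Add(-5, K, X, Mul(-1, K, X)))
Function('a')(f) = Mul(Pow(Add(-8, f), -1), Add(-18, f)) (Function('a')(f) = Mul(Add(-18, f), Pow(Add(-8, f), -1)) = Mul(Pow(Add(-8, f), -1), Add(-18, f)))
Add(141433, Mul(-1, Mul(Add(Function('U')(-6, 3), Function('a')(16)), -331))) = Add(141433, Mul(-1, Mul(Add(Add(-5, 3, -6, Mul(-1, 3, -6)), Mul(Pow(Add(-8, 16), -1), Add(-18, 16))), -331))) = Add(141433, Mul(-1, Mul(Add(Add(-5, 3, -6, 18), Mul(Pow(8, -1), -2)), -331))) = Add(141433, Mul(-1, Mul(Add(10, Mul(Rational(1, 8), -2)), -331))) = Add(141433, Mul(-1, Mul(Add(10, Rational(-1, 4)), -331))) = Add(141433, Mul(-1, Mul(Rational(39, 4), -331))) = Add(141433, Mul(-1, Rational(-12909, 4))) = Add(141433, Rational(12909, 4)) = Rational(578641, 4)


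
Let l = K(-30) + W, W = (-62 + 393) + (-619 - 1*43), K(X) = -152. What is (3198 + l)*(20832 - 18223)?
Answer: 7083435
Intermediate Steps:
W = -331 (W = 331 + (-619 - 43) = 331 - 662 = -331)
l = -483 (l = -152 - 331 = -483)
(3198 + l)*(20832 - 18223) = (3198 - 483)*(20832 - 18223) = 2715*2609 = 7083435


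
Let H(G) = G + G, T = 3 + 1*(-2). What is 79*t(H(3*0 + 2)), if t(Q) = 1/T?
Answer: 79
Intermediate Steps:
T = 1 (T = 3 - 2 = 1)
H(G) = 2*G
t(Q) = 1 (t(Q) = 1/1 = 1)
79*t(H(3*0 + 2)) = 79*1 = 79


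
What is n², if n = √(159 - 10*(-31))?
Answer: 469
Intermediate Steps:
n = √469 (n = √(159 + 310) = √469 ≈ 21.656)
n² = (√469)² = 469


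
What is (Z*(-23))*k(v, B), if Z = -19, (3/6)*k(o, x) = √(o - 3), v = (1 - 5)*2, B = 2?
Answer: 874*I*√11 ≈ 2898.7*I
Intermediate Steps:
v = -8 (v = -4*2 = -8)
k(o, x) = 2*√(-3 + o) (k(o, x) = 2*√(o - 3) = 2*√(-3 + o))
(Z*(-23))*k(v, B) = (-19*(-23))*(2*√(-3 - 8)) = 437*(2*√(-11)) = 437*(2*(I*√11)) = 437*(2*I*√11) = 874*I*√11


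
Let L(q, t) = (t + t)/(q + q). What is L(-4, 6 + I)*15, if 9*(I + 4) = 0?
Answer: -15/2 ≈ -7.5000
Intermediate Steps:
I = -4 (I = -4 + (⅑)*0 = -4 + 0 = -4)
L(q, t) = t/q (L(q, t) = (2*t)/((2*q)) = (2*t)*(1/(2*q)) = t/q)
L(-4, 6 + I)*15 = ((6 - 4)/(-4))*15 = (2*(-¼))*15 = -½*15 = -15/2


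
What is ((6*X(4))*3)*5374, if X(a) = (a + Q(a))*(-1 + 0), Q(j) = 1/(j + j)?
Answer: -798039/2 ≈ -3.9902e+5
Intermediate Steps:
Q(j) = 1/(2*j)
X(a) = -a - 1/(2*a) (X(a) = (a + 1/(2*a))*(-1 + 0) = (a + 1/(2*a))*(-1) = -a - 1/(2*a))
((6*X(4))*3)*5374 = ((6*(-1*4 - ½/4))*3)*5374 = ((6*(-4 - ½*¼))*3)*5374 = ((6*(-4 - ⅛))*3)*5374 = ((6*(-33/8))*3)*5374 = -99/4*3*5374 = -297/4*5374 = -798039/2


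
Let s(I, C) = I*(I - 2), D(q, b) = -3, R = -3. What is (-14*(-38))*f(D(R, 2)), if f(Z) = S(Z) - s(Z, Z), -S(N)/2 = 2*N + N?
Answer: 1596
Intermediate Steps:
S(N) = -6*N (S(N) = -2*(2*N + N) = -6*N)
s(I, C) = I*(-2 + I)
f(Z) = -6*Z - Z*(-2 + Z)
(-14*(-38))*f(D(R, 2)) = (-14*(-38))*(-3*(-4 - 1*(-3))) = 532*(-3*(-4 + 3)) = 532*(-3*(-1)) = 532*3 = 1596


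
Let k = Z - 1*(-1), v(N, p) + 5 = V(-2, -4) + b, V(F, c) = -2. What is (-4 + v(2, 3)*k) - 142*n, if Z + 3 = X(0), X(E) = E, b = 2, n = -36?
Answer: 5118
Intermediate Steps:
Z = -3 (Z = -3 + 0 = -3)
v(N, p) = -5 (v(N, p) = -5 + (-2 + 2) = -5 + 0 = -5)
k = -2 (k = -3 - 1*(-1) = -3 + 1 = -2)
(-4 + v(2, 3)*k) - 142*n = (-4 - 5*(-2)) - 142*(-36) = (-4 + 10) + 5112 = 6 + 5112 = 5118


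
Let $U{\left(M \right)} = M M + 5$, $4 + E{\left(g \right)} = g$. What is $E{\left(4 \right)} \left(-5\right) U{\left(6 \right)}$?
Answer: $0$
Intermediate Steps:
$E{\left(g \right)} = -4 + g$
$U{\left(M \right)} = 5 + M^{2}$ ($U{\left(M \right)} = M^{2} + 5 = 5 + M^{2}$)
$E{\left(4 \right)} \left(-5\right) U{\left(6 \right)} = \left(-4 + 4\right) \left(-5\right) \left(5 + 6^{2}\right) = 0 \left(-5\right) \left(5 + 36\right) = 0 \cdot 41 = 0$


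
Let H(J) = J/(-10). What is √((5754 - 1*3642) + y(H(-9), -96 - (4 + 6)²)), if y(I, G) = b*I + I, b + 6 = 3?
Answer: √52755/5 ≈ 45.937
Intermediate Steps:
H(J) = -J/10 (H(J) = J*(-⅒) = -J/10)
b = -3 (b = -6 + 3 = -3)
y(I, G) = -2*I (y(I, G) = -3*I + I = -2*I)
√((5754 - 1*3642) + y(H(-9), -96 - (4 + 6)²)) = √((5754 - 1*3642) - (-1)*(-9)/5) = √((5754 - 3642) - 2*9/10) = √(2112 - 9/5) = √(10551/5) = √52755/5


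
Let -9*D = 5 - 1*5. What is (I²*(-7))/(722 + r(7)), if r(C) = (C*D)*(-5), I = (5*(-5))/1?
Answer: -4375/722 ≈ -6.0596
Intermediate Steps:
D = 0 (D = -(5 - 1*5)/9 = -(5 - 5)/9 = -⅑*0 = 0)
I = -25 (I = -25*1 = -25)
r(C) = 0 (r(C) = (C*0)*(-5) = 0*(-5) = 0)
(I²*(-7))/(722 + r(7)) = ((-25)²*(-7))/(722 + 0) = (625*(-7))/722 = -4375*1/722 = -4375/722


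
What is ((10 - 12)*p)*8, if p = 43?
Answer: -688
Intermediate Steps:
((10 - 12)*p)*8 = ((10 - 12)*43)*8 = -2*43*8 = -86*8 = -688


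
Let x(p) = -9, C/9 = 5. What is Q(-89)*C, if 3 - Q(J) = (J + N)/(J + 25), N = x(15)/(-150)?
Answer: 46377/640 ≈ 72.464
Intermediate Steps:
C = 45 (C = 9*5 = 45)
N = 3/50 (N = -9/(-150) = -9*(-1/150) = 3/50 ≈ 0.060000)
Q(J) = 3 - (3/50 + J)/(25 + J) (Q(J) = 3 - (J + 3/50)/(J + 25) = 3 - (3/50 + J)/(25 + J))
Q(-89)*C = ((3747 + 100*(-89))/(50*(25 - 89)))*45 = ((1/50)*(3747 - 8900)/(-64))*45 = ((1/50)*(-1/64)*(-5153))*45 = (5153/3200)*45 = 46377/640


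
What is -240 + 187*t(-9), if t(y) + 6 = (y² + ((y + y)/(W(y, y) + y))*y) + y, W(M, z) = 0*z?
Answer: 8736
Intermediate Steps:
W(M, z) = 0
t(y) = -6 + y² + 3*y (t(y) = -6 + ((y² + ((y + y)/(0 + y))*y) + y) = -6 + ((y² + ((2*y)/y)*y) + y) = -6 + ((y² + 2*y) + y) = -6 + (y² + 3*y) = -6 + y² + 3*y)
-240 + 187*t(-9) = -240 + 187*(-6 + (-9)² + 3*(-9)) = -240 + 187*(-6 + 81 - 27) = -240 + 187*48 = -240 + 8976 = 8736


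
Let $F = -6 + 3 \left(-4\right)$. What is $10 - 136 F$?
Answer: $2458$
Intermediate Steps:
$F = -18$ ($F = -6 - 12 = -18$)
$10 - 136 F = 10 - -2448 = 10 + 2448 = 2458$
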